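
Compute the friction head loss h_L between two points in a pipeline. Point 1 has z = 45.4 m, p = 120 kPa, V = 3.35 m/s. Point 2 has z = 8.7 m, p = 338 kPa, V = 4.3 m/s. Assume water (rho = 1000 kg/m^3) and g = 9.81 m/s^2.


Total head at each section: H = z + p/(rho*g) + V^2/(2g).
H1 = 45.4 + 120*1000/(1000*9.81) + 3.35^2/(2*9.81)
   = 45.4 + 12.232 + 0.572
   = 58.204 m.
H2 = 8.7 + 338*1000/(1000*9.81) + 4.3^2/(2*9.81)
   = 8.7 + 34.455 + 0.9424
   = 44.097 m.
h_L = H1 - H2 = 58.204 - 44.097 = 14.107 m.

14.107


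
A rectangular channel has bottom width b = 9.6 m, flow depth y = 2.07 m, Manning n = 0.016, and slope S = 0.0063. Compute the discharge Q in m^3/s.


For a rectangular channel, the cross-sectional area A = b * y = 9.6 * 2.07 = 19.87 m^2.
The wetted perimeter P = b + 2y = 9.6 + 2*2.07 = 13.74 m.
Hydraulic radius R = A/P = 19.87/13.74 = 1.4463 m.
Velocity V = (1/n)*R^(2/3)*S^(1/2) = (1/0.016)*1.4463^(2/3)*0.0063^(1/2) = 6.3443 m/s.
Discharge Q = A * V = 19.87 * 6.3443 = 126.075 m^3/s.

126.075


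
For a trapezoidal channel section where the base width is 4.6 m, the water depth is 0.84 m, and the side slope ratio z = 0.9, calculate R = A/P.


For a trapezoidal section with side slope z:
A = (b + z*y)*y = (4.6 + 0.9*0.84)*0.84 = 4.499 m^2.
P = b + 2*y*sqrt(1 + z^2) = 4.6 + 2*0.84*sqrt(1 + 0.9^2) = 6.86 m.
R = A/P = 4.499 / 6.86 = 0.6558 m.

0.6558


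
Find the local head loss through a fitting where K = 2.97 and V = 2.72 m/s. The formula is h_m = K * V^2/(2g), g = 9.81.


Minor loss formula: h_m = K * V^2/(2g).
V^2 = 2.72^2 = 7.3984.
V^2/(2g) = 7.3984 / 19.62 = 0.3771 m.
h_m = 2.97 * 0.3771 = 1.1199 m.

1.1199


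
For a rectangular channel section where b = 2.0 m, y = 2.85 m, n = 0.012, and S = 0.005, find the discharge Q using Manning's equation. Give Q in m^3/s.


For a rectangular channel, the cross-sectional area A = b * y = 2.0 * 2.85 = 5.7 m^2.
The wetted perimeter P = b + 2y = 2.0 + 2*2.85 = 7.7 m.
Hydraulic radius R = A/P = 5.7/7.7 = 0.7403 m.
Velocity V = (1/n)*R^(2/3)*S^(1/2) = (1/0.012)*0.7403^(2/3)*0.005^(1/2) = 4.822 m/s.
Discharge Q = A * V = 5.7 * 4.822 = 27.485 m^3/s.

27.485


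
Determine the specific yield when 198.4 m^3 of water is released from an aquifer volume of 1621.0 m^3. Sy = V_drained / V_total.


Specific yield Sy = Volume drained / Total volume.
Sy = 198.4 / 1621.0
   = 0.1224.

0.1224


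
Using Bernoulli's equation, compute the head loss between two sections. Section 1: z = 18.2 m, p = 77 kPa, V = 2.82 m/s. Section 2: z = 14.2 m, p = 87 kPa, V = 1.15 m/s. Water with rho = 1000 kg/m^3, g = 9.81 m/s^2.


Total head at each section: H = z + p/(rho*g) + V^2/(2g).
H1 = 18.2 + 77*1000/(1000*9.81) + 2.82^2/(2*9.81)
   = 18.2 + 7.849 + 0.4053
   = 26.454 m.
H2 = 14.2 + 87*1000/(1000*9.81) + 1.15^2/(2*9.81)
   = 14.2 + 8.869 + 0.0674
   = 23.136 m.
h_L = H1 - H2 = 26.454 - 23.136 = 3.319 m.

3.319


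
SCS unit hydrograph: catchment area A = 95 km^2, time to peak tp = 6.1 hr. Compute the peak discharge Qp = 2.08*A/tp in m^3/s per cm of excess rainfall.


SCS formula: Qp = 2.08 * A / tp.
Qp = 2.08 * 95 / 6.1
   = 197.6 / 6.1
   = 32.39 m^3/s per cm.

32.39


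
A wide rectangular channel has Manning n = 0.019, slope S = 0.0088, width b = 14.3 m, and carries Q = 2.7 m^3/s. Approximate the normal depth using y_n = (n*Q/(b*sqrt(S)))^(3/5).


We use the wide-channel approximation y_n = (n*Q/(b*sqrt(S)))^(3/5).
sqrt(S) = sqrt(0.0088) = 0.093808.
Numerator: n*Q = 0.019 * 2.7 = 0.0513.
Denominator: b*sqrt(S) = 14.3 * 0.093808 = 1.341454.
arg = 0.0382.
y_n = 0.0382^(3/5) = 0.1411 m.

0.1411


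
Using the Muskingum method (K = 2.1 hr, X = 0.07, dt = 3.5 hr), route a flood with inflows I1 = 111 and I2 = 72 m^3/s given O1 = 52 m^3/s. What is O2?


Muskingum coefficients:
denom = 2*K*(1-X) + dt = 2*2.1*(1-0.07) + 3.5 = 7.406.
C0 = (dt - 2*K*X)/denom = (3.5 - 2*2.1*0.07)/7.406 = 0.4329.
C1 = (dt + 2*K*X)/denom = (3.5 + 2*2.1*0.07)/7.406 = 0.5123.
C2 = (2*K*(1-X) - dt)/denom = 0.0548.
O2 = C0*I2 + C1*I1 + C2*O1
   = 0.4329*72 + 0.5123*111 + 0.0548*52
   = 90.88 m^3/s.

90.88


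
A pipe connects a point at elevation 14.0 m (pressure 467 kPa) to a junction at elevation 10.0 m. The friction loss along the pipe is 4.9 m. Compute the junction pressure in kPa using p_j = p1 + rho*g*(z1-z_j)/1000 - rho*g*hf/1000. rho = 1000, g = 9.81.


Junction pressure: p_j = p1 + rho*g*(z1 - z_j)/1000 - rho*g*hf/1000.
Elevation term = 1000*9.81*(14.0 - 10.0)/1000 = 39.24 kPa.
Friction term = 1000*9.81*4.9/1000 = 48.069 kPa.
p_j = 467 + 39.24 - 48.069 = 458.17 kPa.

458.17


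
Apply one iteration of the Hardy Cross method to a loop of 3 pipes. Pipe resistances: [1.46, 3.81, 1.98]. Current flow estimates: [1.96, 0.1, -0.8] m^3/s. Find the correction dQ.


Numerator terms (r*Q*|Q|): 1.46*1.96*|1.96| = 5.6087; 3.81*0.1*|0.1| = 0.0381; 1.98*-0.8*|-0.8| = -1.2672.
Sum of numerator = 4.3796.
Denominator terms (r*|Q|): 1.46*|1.96| = 2.8616; 3.81*|0.1| = 0.381; 1.98*|-0.8| = 1.584.
2 * sum of denominator = 2 * 4.8266 = 9.6532.
dQ = -4.3796 / 9.6532 = -0.4537 m^3/s.

-0.4537


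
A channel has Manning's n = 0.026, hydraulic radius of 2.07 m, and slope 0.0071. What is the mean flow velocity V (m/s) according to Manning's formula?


Manning's equation gives V = (1/n) * R^(2/3) * S^(1/2).
First, compute R^(2/3) = 2.07^(2/3) = 1.6242.
Next, S^(1/2) = 0.0071^(1/2) = 0.084261.
Then 1/n = 1/0.026 = 38.46.
V = 38.46 * 1.6242 * 0.084261 = 5.2638 m/s.

5.2638


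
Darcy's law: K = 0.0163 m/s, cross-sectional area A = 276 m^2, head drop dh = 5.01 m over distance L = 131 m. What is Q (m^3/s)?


Darcy's law: Q = K * A * i, where i = dh/L.
Hydraulic gradient i = 5.01 / 131 = 0.038244.
Q = 0.0163 * 276 * 0.038244
  = 0.1721 m^3/s.

0.1721


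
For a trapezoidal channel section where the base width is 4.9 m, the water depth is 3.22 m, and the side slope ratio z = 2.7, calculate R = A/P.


For a trapezoidal section with side slope z:
A = (b + z*y)*y = (4.9 + 2.7*3.22)*3.22 = 43.773 m^2.
P = b + 2*y*sqrt(1 + z^2) = 4.9 + 2*3.22*sqrt(1 + 2.7^2) = 23.442 m.
R = A/P = 43.773 / 23.442 = 1.8673 m.

1.8673


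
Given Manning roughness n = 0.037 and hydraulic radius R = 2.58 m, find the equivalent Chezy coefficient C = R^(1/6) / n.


The Chezy coefficient relates to Manning's n through C = R^(1/6) / n.
R^(1/6) = 2.58^(1/6) = 1.171125.
C = 1.171125 / 0.037 = 31.65 m^(1/2)/s.

31.65


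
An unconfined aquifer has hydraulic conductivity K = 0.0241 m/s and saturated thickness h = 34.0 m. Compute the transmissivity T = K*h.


Transmissivity is defined as T = K * h.
T = 0.0241 * 34.0
  = 0.8194 m^2/s.

0.8194


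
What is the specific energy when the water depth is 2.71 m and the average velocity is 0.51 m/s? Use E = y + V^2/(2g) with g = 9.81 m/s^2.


Specific energy E = y + V^2/(2g).
Velocity head = V^2/(2g) = 0.51^2 / (2*9.81) = 0.2601 / 19.62 = 0.0133 m.
E = 2.71 + 0.0133 = 2.7233 m.

2.7233


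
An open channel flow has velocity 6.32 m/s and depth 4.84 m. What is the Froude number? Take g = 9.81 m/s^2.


The Froude number is defined as Fr = V / sqrt(g*y).
g*y = 9.81 * 4.84 = 47.4804.
sqrt(g*y) = sqrt(47.4804) = 6.8906.
Fr = 6.32 / 6.8906 = 0.9172.

0.9172


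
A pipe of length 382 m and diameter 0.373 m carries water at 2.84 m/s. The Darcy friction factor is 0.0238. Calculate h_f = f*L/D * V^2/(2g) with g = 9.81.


Darcy-Weisbach equation: h_f = f * (L/D) * V^2/(2g).
f * L/D = 0.0238 * 382/0.373 = 24.3743.
V^2/(2g) = 2.84^2 / (2*9.81) = 8.0656 / 19.62 = 0.4111 m.
h_f = 24.3743 * 0.4111 = 10.02 m.

10.02


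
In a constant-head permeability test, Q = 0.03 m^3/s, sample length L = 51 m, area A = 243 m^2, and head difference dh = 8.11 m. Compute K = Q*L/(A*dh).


From K = Q*L / (A*dh):
Numerator: Q*L = 0.03 * 51 = 1.53.
Denominator: A*dh = 243 * 8.11 = 1970.73.
K = 1.53 / 1970.73 = 0.000776 m/s.

0.000776


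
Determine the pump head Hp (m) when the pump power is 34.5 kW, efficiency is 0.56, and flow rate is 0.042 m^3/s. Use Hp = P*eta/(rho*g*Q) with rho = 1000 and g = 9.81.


Pump head formula: Hp = P * eta / (rho * g * Q).
Numerator: P * eta = 34.5 * 1000 * 0.56 = 19320.0 W.
Denominator: rho * g * Q = 1000 * 9.81 * 0.042 = 412.02.
Hp = 19320.0 / 412.02 = 46.89 m.

46.89


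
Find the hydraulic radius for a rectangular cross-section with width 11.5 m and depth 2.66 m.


For a rectangular section:
Flow area A = b * y = 11.5 * 2.66 = 30.59 m^2.
Wetted perimeter P = b + 2y = 11.5 + 2*2.66 = 16.82 m.
Hydraulic radius R = A/P = 30.59 / 16.82 = 1.8187 m.

1.8187


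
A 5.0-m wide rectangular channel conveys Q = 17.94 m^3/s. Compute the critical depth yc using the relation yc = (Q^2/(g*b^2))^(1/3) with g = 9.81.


Using yc = (Q^2 / (g * b^2))^(1/3):
Q^2 = 17.94^2 = 321.84.
g * b^2 = 9.81 * 5.0^2 = 9.81 * 25.0 = 245.25.
Q^2 / (g*b^2) = 321.84 / 245.25 = 1.3123.
yc = 1.3123^(1/3) = 1.0948 m.

1.0948


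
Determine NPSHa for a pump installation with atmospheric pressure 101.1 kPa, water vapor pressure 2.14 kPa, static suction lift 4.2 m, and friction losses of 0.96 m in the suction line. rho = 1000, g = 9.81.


NPSHa = p_atm/(rho*g) - z_s - hf_s - p_vap/(rho*g).
p_atm/(rho*g) = 101.1*1000 / (1000*9.81) = 10.306 m.
p_vap/(rho*g) = 2.14*1000 / (1000*9.81) = 0.218 m.
NPSHa = 10.306 - 4.2 - 0.96 - 0.218
      = 4.93 m.

4.93


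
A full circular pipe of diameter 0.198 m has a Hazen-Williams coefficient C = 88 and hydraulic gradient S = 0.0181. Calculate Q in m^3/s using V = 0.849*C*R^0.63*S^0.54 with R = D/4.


For a full circular pipe, R = D/4 = 0.198/4 = 0.0495 m.
V = 0.849 * 88 * 0.0495^0.63 * 0.0181^0.54
  = 0.849 * 88 * 0.150522 * 0.11459
  = 1.2887 m/s.
Pipe area A = pi*D^2/4 = pi*0.198^2/4 = 0.0308 m^2.
Q = A * V = 0.0308 * 1.2887 = 0.0397 m^3/s.

0.0397


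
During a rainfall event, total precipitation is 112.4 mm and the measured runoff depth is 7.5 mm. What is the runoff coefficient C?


The runoff coefficient C = runoff depth / rainfall depth.
C = 7.5 / 112.4
  = 0.0667.

0.0667


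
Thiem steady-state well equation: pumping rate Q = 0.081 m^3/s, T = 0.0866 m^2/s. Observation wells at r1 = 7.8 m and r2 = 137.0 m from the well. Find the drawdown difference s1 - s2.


Thiem equation: s1 - s2 = Q/(2*pi*T) * ln(r2/r1).
ln(r2/r1) = ln(137.0/7.8) = 2.8659.
Q/(2*pi*T) = 0.081 / (2*pi*0.0866) = 0.081 / 0.5441 = 0.1489.
s1 - s2 = 0.1489 * 2.8659 = 0.4266 m.

0.4266


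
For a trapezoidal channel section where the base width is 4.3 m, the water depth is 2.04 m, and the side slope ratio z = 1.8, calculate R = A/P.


For a trapezoidal section with side slope z:
A = (b + z*y)*y = (4.3 + 1.8*2.04)*2.04 = 16.263 m^2.
P = b + 2*y*sqrt(1 + z^2) = 4.3 + 2*2.04*sqrt(1 + 1.8^2) = 12.701 m.
R = A/P = 16.263 / 12.701 = 1.2804 m.

1.2804


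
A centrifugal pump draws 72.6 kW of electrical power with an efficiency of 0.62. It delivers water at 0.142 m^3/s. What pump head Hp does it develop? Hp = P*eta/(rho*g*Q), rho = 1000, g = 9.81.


Pump head formula: Hp = P * eta / (rho * g * Q).
Numerator: P * eta = 72.6 * 1000 * 0.62 = 45012.0 W.
Denominator: rho * g * Q = 1000 * 9.81 * 0.142 = 1393.02.
Hp = 45012.0 / 1393.02 = 32.31 m.

32.31


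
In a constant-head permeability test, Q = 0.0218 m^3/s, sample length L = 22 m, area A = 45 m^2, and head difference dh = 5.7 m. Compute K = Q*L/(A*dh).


From K = Q*L / (A*dh):
Numerator: Q*L = 0.0218 * 22 = 0.4796.
Denominator: A*dh = 45 * 5.7 = 256.5.
K = 0.4796 / 256.5 = 0.00187 m/s.

0.00187


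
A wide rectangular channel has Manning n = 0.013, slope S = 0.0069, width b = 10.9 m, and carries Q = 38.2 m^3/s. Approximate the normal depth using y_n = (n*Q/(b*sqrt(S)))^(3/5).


We use the wide-channel approximation y_n = (n*Q/(b*sqrt(S)))^(3/5).
sqrt(S) = sqrt(0.0069) = 0.083066.
Numerator: n*Q = 0.013 * 38.2 = 0.4966.
Denominator: b*sqrt(S) = 10.9 * 0.083066 = 0.905419.
arg = 0.5485.
y_n = 0.5485^(3/5) = 0.6974 m.

0.6974


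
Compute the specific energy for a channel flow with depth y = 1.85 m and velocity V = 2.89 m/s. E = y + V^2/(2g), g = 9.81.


Specific energy E = y + V^2/(2g).
Velocity head = V^2/(2g) = 2.89^2 / (2*9.81) = 8.3521 / 19.62 = 0.4257 m.
E = 1.85 + 0.4257 = 2.2757 m.

2.2757


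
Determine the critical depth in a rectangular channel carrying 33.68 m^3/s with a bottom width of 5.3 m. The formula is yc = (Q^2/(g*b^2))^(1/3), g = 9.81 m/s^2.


Using yc = (Q^2 / (g * b^2))^(1/3):
Q^2 = 33.68^2 = 1134.34.
g * b^2 = 9.81 * 5.3^2 = 9.81 * 28.09 = 275.56.
Q^2 / (g*b^2) = 1134.34 / 275.56 = 4.1165.
yc = 4.1165^(1/3) = 1.6027 m.

1.6027


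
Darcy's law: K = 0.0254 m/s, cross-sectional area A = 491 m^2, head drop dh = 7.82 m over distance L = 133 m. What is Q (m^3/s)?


Darcy's law: Q = K * A * i, where i = dh/L.
Hydraulic gradient i = 7.82 / 133 = 0.058797.
Q = 0.0254 * 491 * 0.058797
  = 0.7333 m^3/s.

0.7333


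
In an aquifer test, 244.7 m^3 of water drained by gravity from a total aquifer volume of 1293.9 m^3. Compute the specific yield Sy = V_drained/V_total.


Specific yield Sy = Volume drained / Total volume.
Sy = 244.7 / 1293.9
   = 0.1891.

0.1891


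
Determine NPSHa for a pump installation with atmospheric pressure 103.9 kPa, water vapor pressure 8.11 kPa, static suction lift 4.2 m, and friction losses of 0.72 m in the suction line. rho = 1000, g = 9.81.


NPSHa = p_atm/(rho*g) - z_s - hf_s - p_vap/(rho*g).
p_atm/(rho*g) = 103.9*1000 / (1000*9.81) = 10.591 m.
p_vap/(rho*g) = 8.11*1000 / (1000*9.81) = 0.827 m.
NPSHa = 10.591 - 4.2 - 0.72 - 0.827
      = 4.84 m.

4.84


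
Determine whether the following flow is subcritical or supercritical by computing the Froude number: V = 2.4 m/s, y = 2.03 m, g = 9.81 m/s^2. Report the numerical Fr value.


The Froude number is defined as Fr = V / sqrt(g*y).
g*y = 9.81 * 2.03 = 19.9143.
sqrt(g*y) = sqrt(19.9143) = 4.4625.
Fr = 2.4 / 4.4625 = 0.5378.
Since Fr < 1, the flow is subcritical.

0.5378


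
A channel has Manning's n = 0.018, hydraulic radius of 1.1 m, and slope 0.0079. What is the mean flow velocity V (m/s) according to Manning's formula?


Manning's equation gives V = (1/n) * R^(2/3) * S^(1/2).
First, compute R^(2/3) = 1.1^(2/3) = 1.0656.
Next, S^(1/2) = 0.0079^(1/2) = 0.088882.
Then 1/n = 1/0.018 = 55.56.
V = 55.56 * 1.0656 * 0.088882 = 5.2618 m/s.

5.2618


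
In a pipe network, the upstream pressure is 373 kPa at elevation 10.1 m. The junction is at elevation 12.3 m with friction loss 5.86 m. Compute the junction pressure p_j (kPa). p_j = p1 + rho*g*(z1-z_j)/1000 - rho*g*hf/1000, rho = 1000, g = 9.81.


Junction pressure: p_j = p1 + rho*g*(z1 - z_j)/1000 - rho*g*hf/1000.
Elevation term = 1000*9.81*(10.1 - 12.3)/1000 = -21.582 kPa.
Friction term = 1000*9.81*5.86/1000 = 57.487 kPa.
p_j = 373 + -21.582 - 57.487 = 293.93 kPa.

293.93


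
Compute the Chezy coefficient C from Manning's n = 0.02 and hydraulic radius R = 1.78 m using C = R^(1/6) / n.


The Chezy coefficient relates to Manning's n through C = R^(1/6) / n.
R^(1/6) = 1.78^(1/6) = 1.100872.
C = 1.100872 / 0.02 = 55.04 m^(1/2)/s.

55.04


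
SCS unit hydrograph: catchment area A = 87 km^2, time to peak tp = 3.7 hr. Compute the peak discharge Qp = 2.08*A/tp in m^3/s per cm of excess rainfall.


SCS formula: Qp = 2.08 * A / tp.
Qp = 2.08 * 87 / 3.7
   = 180.96 / 3.7
   = 48.91 m^3/s per cm.

48.91


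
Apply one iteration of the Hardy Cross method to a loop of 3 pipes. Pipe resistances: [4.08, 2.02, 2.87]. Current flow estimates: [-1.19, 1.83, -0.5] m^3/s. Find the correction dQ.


Numerator terms (r*Q*|Q|): 4.08*-1.19*|-1.19| = -5.7777; 2.02*1.83*|1.83| = 6.7648; 2.87*-0.5*|-0.5| = -0.7175.
Sum of numerator = 0.2696.
Denominator terms (r*|Q|): 4.08*|-1.19| = 4.8552; 2.02*|1.83| = 3.6966; 2.87*|-0.5| = 1.435.
2 * sum of denominator = 2 * 9.9868 = 19.9736.
dQ = -0.2696 / 19.9736 = -0.0135 m^3/s.

-0.0135


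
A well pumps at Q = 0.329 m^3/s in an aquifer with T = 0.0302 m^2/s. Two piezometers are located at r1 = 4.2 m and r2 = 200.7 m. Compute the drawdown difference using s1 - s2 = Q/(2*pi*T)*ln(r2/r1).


Thiem equation: s1 - s2 = Q/(2*pi*T) * ln(r2/r1).
ln(r2/r1) = ln(200.7/4.2) = 3.8667.
Q/(2*pi*T) = 0.329 / (2*pi*0.0302) = 0.329 / 0.1898 = 1.7338.
s1 - s2 = 1.7338 * 3.8667 = 6.7043 m.

6.7043


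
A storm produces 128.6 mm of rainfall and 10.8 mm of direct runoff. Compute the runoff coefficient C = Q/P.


The runoff coefficient C = runoff depth / rainfall depth.
C = 10.8 / 128.6
  = 0.084.

0.084


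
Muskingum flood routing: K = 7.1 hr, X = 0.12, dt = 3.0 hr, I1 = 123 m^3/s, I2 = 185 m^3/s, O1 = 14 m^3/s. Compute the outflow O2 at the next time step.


Muskingum coefficients:
denom = 2*K*(1-X) + dt = 2*7.1*(1-0.12) + 3.0 = 15.496.
C0 = (dt - 2*K*X)/denom = (3.0 - 2*7.1*0.12)/15.496 = 0.0836.
C1 = (dt + 2*K*X)/denom = (3.0 + 2*7.1*0.12)/15.496 = 0.3036.
C2 = (2*K*(1-X) - dt)/denom = 0.6128.
O2 = C0*I2 + C1*I1 + C2*O1
   = 0.0836*185 + 0.3036*123 + 0.6128*14
   = 61.39 m^3/s.

61.39


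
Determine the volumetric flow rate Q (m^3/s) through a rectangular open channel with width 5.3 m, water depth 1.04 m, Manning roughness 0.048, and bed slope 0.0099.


For a rectangular channel, the cross-sectional area A = b * y = 5.3 * 1.04 = 5.51 m^2.
The wetted perimeter P = b + 2y = 5.3 + 2*1.04 = 7.38 m.
Hydraulic radius R = A/P = 5.51/7.38 = 0.7469 m.
Velocity V = (1/n)*R^(2/3)*S^(1/2) = (1/0.048)*0.7469^(2/3)*0.0099^(1/2) = 1.7064 m/s.
Discharge Q = A * V = 5.51 * 1.7064 = 9.406 m^3/s.

9.406


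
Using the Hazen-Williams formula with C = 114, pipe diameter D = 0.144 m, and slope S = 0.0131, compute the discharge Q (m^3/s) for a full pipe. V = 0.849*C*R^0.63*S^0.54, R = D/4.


For a full circular pipe, R = D/4 = 0.144/4 = 0.036 m.
V = 0.849 * 114 * 0.036^0.63 * 0.0131^0.54
  = 0.849 * 114 * 0.12316 * 0.096234
  = 1.1471 m/s.
Pipe area A = pi*D^2/4 = pi*0.144^2/4 = 0.0163 m^2.
Q = A * V = 0.0163 * 1.1471 = 0.0187 m^3/s.

0.0187


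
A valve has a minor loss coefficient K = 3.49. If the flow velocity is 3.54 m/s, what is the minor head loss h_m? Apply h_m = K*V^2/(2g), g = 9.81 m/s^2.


Minor loss formula: h_m = K * V^2/(2g).
V^2 = 3.54^2 = 12.5316.
V^2/(2g) = 12.5316 / 19.62 = 0.6387 m.
h_m = 3.49 * 0.6387 = 2.2291 m.

2.2291


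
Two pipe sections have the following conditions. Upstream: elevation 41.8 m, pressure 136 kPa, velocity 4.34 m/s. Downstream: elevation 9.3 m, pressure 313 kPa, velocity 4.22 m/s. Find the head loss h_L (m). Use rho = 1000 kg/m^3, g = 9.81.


Total head at each section: H = z + p/(rho*g) + V^2/(2g).
H1 = 41.8 + 136*1000/(1000*9.81) + 4.34^2/(2*9.81)
   = 41.8 + 13.863 + 0.96
   = 56.623 m.
H2 = 9.3 + 313*1000/(1000*9.81) + 4.22^2/(2*9.81)
   = 9.3 + 31.906 + 0.9077
   = 42.114 m.
h_L = H1 - H2 = 56.623 - 42.114 = 14.51 m.

14.51


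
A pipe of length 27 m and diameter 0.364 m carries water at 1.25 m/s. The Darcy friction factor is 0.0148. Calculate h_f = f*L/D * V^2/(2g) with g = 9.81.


Darcy-Weisbach equation: h_f = f * (L/D) * V^2/(2g).
f * L/D = 0.0148 * 27/0.364 = 1.0978.
V^2/(2g) = 1.25^2 / (2*9.81) = 1.5625 / 19.62 = 0.0796 m.
h_f = 1.0978 * 0.0796 = 0.087 m.

0.087


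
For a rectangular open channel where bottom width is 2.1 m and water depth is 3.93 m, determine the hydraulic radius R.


For a rectangular section:
Flow area A = b * y = 2.1 * 3.93 = 8.25 m^2.
Wetted perimeter P = b + 2y = 2.1 + 2*3.93 = 9.96 m.
Hydraulic radius R = A/P = 8.25 / 9.96 = 0.8286 m.

0.8286


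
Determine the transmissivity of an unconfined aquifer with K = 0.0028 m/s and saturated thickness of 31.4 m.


Transmissivity is defined as T = K * h.
T = 0.0028 * 31.4
  = 0.0879 m^2/s.

0.0879


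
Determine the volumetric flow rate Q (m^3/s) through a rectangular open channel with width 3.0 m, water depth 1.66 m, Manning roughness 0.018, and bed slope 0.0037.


For a rectangular channel, the cross-sectional area A = b * y = 3.0 * 1.66 = 4.98 m^2.
The wetted perimeter P = b + 2y = 3.0 + 2*1.66 = 6.32 m.
Hydraulic radius R = A/P = 4.98/6.32 = 0.788 m.
Velocity V = (1/n)*R^(2/3)*S^(1/2) = (1/0.018)*0.788^(2/3)*0.0037^(1/2) = 2.8829 m/s.
Discharge Q = A * V = 4.98 * 2.8829 = 14.357 m^3/s.

14.357


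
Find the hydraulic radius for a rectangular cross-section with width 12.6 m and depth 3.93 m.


For a rectangular section:
Flow area A = b * y = 12.6 * 3.93 = 49.52 m^2.
Wetted perimeter P = b + 2y = 12.6 + 2*3.93 = 20.46 m.
Hydraulic radius R = A/P = 49.52 / 20.46 = 2.4202 m.

2.4202


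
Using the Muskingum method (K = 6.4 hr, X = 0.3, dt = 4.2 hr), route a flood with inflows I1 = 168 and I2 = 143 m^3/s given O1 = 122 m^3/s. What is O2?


Muskingum coefficients:
denom = 2*K*(1-X) + dt = 2*6.4*(1-0.3) + 4.2 = 13.16.
C0 = (dt - 2*K*X)/denom = (4.2 - 2*6.4*0.3)/13.16 = 0.0274.
C1 = (dt + 2*K*X)/denom = (4.2 + 2*6.4*0.3)/13.16 = 0.6109.
C2 = (2*K*(1-X) - dt)/denom = 0.3617.
O2 = C0*I2 + C1*I1 + C2*O1
   = 0.0274*143 + 0.6109*168 + 0.3617*122
   = 150.68 m^3/s.

150.68


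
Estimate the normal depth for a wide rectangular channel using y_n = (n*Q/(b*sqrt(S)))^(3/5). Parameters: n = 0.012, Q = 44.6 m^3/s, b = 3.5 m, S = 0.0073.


We use the wide-channel approximation y_n = (n*Q/(b*sqrt(S)))^(3/5).
sqrt(S) = sqrt(0.0073) = 0.08544.
Numerator: n*Q = 0.012 * 44.6 = 0.5352.
Denominator: b*sqrt(S) = 3.5 * 0.08544 = 0.29904.
arg = 1.7897.
y_n = 1.7897^(3/5) = 1.418 m.

1.418


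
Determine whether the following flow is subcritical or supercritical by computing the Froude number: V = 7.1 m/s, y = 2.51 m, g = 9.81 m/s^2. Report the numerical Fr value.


The Froude number is defined as Fr = V / sqrt(g*y).
g*y = 9.81 * 2.51 = 24.6231.
sqrt(g*y) = sqrt(24.6231) = 4.9622.
Fr = 7.1 / 4.9622 = 1.4308.
Since Fr > 1, the flow is supercritical.

1.4308


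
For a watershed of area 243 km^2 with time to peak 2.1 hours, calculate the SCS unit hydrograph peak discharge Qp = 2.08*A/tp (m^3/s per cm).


SCS formula: Qp = 2.08 * A / tp.
Qp = 2.08 * 243 / 2.1
   = 505.44 / 2.1
   = 240.69 m^3/s per cm.

240.69


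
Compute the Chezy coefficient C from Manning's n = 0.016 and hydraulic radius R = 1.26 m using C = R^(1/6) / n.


The Chezy coefficient relates to Manning's n through C = R^(1/6) / n.
R^(1/6) = 1.26^(1/6) = 1.03927.
C = 1.03927 / 0.016 = 64.95 m^(1/2)/s.

64.95


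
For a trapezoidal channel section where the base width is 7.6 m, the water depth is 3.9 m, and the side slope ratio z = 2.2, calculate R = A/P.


For a trapezoidal section with side slope z:
A = (b + z*y)*y = (7.6 + 2.2*3.9)*3.9 = 63.102 m^2.
P = b + 2*y*sqrt(1 + z^2) = 7.6 + 2*3.9*sqrt(1 + 2.2^2) = 26.45 m.
R = A/P = 63.102 / 26.45 = 2.3857 m.

2.3857


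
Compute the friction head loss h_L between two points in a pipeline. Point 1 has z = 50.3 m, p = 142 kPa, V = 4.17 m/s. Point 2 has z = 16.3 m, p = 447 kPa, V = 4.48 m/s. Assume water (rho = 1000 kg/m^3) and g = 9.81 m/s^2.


Total head at each section: H = z + p/(rho*g) + V^2/(2g).
H1 = 50.3 + 142*1000/(1000*9.81) + 4.17^2/(2*9.81)
   = 50.3 + 14.475 + 0.8863
   = 65.661 m.
H2 = 16.3 + 447*1000/(1000*9.81) + 4.48^2/(2*9.81)
   = 16.3 + 45.566 + 1.023
   = 62.889 m.
h_L = H1 - H2 = 65.661 - 62.889 = 2.773 m.

2.773


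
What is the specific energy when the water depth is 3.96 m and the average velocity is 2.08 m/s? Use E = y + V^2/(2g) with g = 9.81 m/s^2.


Specific energy E = y + V^2/(2g).
Velocity head = V^2/(2g) = 2.08^2 / (2*9.81) = 4.3264 / 19.62 = 0.2205 m.
E = 3.96 + 0.2205 = 4.1805 m.

4.1805


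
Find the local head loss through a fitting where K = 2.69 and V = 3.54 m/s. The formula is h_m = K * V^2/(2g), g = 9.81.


Minor loss formula: h_m = K * V^2/(2g).
V^2 = 3.54^2 = 12.5316.
V^2/(2g) = 12.5316 / 19.62 = 0.6387 m.
h_m = 2.69 * 0.6387 = 1.7181 m.

1.7181


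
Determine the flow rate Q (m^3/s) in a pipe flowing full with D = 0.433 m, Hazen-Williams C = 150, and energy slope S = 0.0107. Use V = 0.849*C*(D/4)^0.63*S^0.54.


For a full circular pipe, R = D/4 = 0.433/4 = 0.1082 m.
V = 0.849 * 150 * 0.1082^0.63 * 0.0107^0.54
  = 0.849 * 150 * 0.246428 * 0.086271
  = 2.7074 m/s.
Pipe area A = pi*D^2/4 = pi*0.433^2/4 = 0.1473 m^2.
Q = A * V = 0.1473 * 2.7074 = 0.3987 m^3/s.

0.3987


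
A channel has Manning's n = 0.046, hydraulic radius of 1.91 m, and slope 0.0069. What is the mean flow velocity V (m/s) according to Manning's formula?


Manning's equation gives V = (1/n) * R^(2/3) * S^(1/2).
First, compute R^(2/3) = 1.91^(2/3) = 1.5394.
Next, S^(1/2) = 0.0069^(1/2) = 0.083066.
Then 1/n = 1/0.046 = 21.74.
V = 21.74 * 1.5394 * 0.083066 = 2.7799 m/s.

2.7799


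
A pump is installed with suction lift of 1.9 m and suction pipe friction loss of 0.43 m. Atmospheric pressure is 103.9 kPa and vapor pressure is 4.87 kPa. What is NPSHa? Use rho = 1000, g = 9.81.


NPSHa = p_atm/(rho*g) - z_s - hf_s - p_vap/(rho*g).
p_atm/(rho*g) = 103.9*1000 / (1000*9.81) = 10.591 m.
p_vap/(rho*g) = 4.87*1000 / (1000*9.81) = 0.496 m.
NPSHa = 10.591 - 1.9 - 0.43 - 0.496
      = 7.76 m.

7.76


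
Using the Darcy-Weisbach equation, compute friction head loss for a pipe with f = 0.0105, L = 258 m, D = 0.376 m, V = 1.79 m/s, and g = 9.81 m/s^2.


Darcy-Weisbach equation: h_f = f * (L/D) * V^2/(2g).
f * L/D = 0.0105 * 258/0.376 = 7.2048.
V^2/(2g) = 1.79^2 / (2*9.81) = 3.2041 / 19.62 = 0.1633 m.
h_f = 7.2048 * 0.1633 = 1.177 m.

1.177


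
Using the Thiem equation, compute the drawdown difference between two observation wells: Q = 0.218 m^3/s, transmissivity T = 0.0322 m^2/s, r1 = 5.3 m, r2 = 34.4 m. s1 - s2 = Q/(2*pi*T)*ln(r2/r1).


Thiem equation: s1 - s2 = Q/(2*pi*T) * ln(r2/r1).
ln(r2/r1) = ln(34.4/5.3) = 1.8703.
Q/(2*pi*T) = 0.218 / (2*pi*0.0322) = 0.218 / 0.2023 = 1.0775.
s1 - s2 = 1.0775 * 1.8703 = 2.0153 m.

2.0153


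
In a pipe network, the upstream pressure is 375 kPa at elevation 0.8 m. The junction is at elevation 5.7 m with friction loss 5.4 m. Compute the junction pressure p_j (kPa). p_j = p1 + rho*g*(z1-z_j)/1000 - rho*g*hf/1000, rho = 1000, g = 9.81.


Junction pressure: p_j = p1 + rho*g*(z1 - z_j)/1000 - rho*g*hf/1000.
Elevation term = 1000*9.81*(0.8 - 5.7)/1000 = -48.069 kPa.
Friction term = 1000*9.81*5.4/1000 = 52.974 kPa.
p_j = 375 + -48.069 - 52.974 = 273.96 kPa.

273.96


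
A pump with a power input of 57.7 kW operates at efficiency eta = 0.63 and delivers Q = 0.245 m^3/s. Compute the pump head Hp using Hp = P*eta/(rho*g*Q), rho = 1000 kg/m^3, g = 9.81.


Pump head formula: Hp = P * eta / (rho * g * Q).
Numerator: P * eta = 57.7 * 1000 * 0.63 = 36351.0 W.
Denominator: rho * g * Q = 1000 * 9.81 * 0.245 = 2403.45.
Hp = 36351.0 / 2403.45 = 15.12 m.

15.12


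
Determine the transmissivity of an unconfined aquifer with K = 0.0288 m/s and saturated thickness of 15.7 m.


Transmissivity is defined as T = K * h.
T = 0.0288 * 15.7
  = 0.4522 m^2/s.

0.4522


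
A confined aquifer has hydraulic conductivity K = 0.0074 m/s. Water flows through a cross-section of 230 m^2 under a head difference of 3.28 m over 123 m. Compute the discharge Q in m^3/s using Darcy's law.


Darcy's law: Q = K * A * i, where i = dh/L.
Hydraulic gradient i = 3.28 / 123 = 0.026667.
Q = 0.0074 * 230 * 0.026667
  = 0.0454 m^3/s.

0.0454


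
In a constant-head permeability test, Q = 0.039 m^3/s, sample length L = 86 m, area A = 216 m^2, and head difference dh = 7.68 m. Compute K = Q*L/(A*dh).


From K = Q*L / (A*dh):
Numerator: Q*L = 0.039 * 86 = 3.354.
Denominator: A*dh = 216 * 7.68 = 1658.88.
K = 3.354 / 1658.88 = 0.002022 m/s.

0.002022


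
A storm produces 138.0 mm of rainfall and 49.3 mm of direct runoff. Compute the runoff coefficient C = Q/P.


The runoff coefficient C = runoff depth / rainfall depth.
C = 49.3 / 138.0
  = 0.3572.

0.3572


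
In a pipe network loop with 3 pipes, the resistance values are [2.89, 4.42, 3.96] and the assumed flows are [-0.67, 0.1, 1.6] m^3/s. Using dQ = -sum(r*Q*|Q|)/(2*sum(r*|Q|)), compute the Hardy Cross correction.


Numerator terms (r*Q*|Q|): 2.89*-0.67*|-0.67| = -1.2973; 4.42*0.1*|0.1| = 0.0442; 3.96*1.6*|1.6| = 10.1376.
Sum of numerator = 8.8845.
Denominator terms (r*|Q|): 2.89*|-0.67| = 1.9363; 4.42*|0.1| = 0.442; 3.96*|1.6| = 6.336.
2 * sum of denominator = 2 * 8.7143 = 17.4286.
dQ = -8.8845 / 17.4286 = -0.5098 m^3/s.

-0.5098


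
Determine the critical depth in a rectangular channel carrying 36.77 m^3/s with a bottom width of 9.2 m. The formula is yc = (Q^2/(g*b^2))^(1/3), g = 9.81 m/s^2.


Using yc = (Q^2 / (g * b^2))^(1/3):
Q^2 = 36.77^2 = 1352.03.
g * b^2 = 9.81 * 9.2^2 = 9.81 * 84.64 = 830.32.
Q^2 / (g*b^2) = 1352.03 / 830.32 = 1.6283.
yc = 1.6283^(1/3) = 1.1765 m.

1.1765


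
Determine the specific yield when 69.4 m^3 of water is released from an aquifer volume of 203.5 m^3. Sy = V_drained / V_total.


Specific yield Sy = Volume drained / Total volume.
Sy = 69.4 / 203.5
   = 0.341.

0.341


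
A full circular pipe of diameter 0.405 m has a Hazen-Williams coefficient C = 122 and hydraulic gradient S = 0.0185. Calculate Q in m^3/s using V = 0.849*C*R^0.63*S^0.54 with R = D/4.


For a full circular pipe, R = D/4 = 0.405/4 = 0.1013 m.
V = 0.849 * 122 * 0.1013^0.63 * 0.0185^0.54
  = 0.849 * 122 * 0.236265 * 0.115951
  = 2.8375 m/s.
Pipe area A = pi*D^2/4 = pi*0.405^2/4 = 0.1288 m^2.
Q = A * V = 0.1288 * 2.8375 = 0.3655 m^3/s.

0.3655


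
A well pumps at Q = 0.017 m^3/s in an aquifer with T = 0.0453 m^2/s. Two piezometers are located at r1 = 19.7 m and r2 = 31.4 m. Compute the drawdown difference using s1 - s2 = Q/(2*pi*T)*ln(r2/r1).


Thiem equation: s1 - s2 = Q/(2*pi*T) * ln(r2/r1).
ln(r2/r1) = ln(31.4/19.7) = 0.4662.
Q/(2*pi*T) = 0.017 / (2*pi*0.0453) = 0.017 / 0.2846 = 0.0597.
s1 - s2 = 0.0597 * 0.4662 = 0.0278 m.

0.0278


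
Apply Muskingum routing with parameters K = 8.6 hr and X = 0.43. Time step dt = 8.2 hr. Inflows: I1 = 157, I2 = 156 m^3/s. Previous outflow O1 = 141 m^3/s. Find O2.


Muskingum coefficients:
denom = 2*K*(1-X) + dt = 2*8.6*(1-0.43) + 8.2 = 18.004.
C0 = (dt - 2*K*X)/denom = (8.2 - 2*8.6*0.43)/18.004 = 0.0447.
C1 = (dt + 2*K*X)/denom = (8.2 + 2*8.6*0.43)/18.004 = 0.8663.
C2 = (2*K*(1-X) - dt)/denom = 0.0891.
O2 = C0*I2 + C1*I1 + C2*O1
   = 0.0447*156 + 0.8663*157 + 0.0891*141
   = 155.53 m^3/s.

155.53


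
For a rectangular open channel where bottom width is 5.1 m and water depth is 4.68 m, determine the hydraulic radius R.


For a rectangular section:
Flow area A = b * y = 5.1 * 4.68 = 23.87 m^2.
Wetted perimeter P = b + 2y = 5.1 + 2*4.68 = 14.46 m.
Hydraulic radius R = A/P = 23.87 / 14.46 = 1.6506 m.

1.6506


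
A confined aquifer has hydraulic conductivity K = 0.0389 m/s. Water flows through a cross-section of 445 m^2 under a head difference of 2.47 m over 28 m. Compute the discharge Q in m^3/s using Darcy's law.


Darcy's law: Q = K * A * i, where i = dh/L.
Hydraulic gradient i = 2.47 / 28 = 0.088214.
Q = 0.0389 * 445 * 0.088214
  = 1.527 m^3/s.

1.527


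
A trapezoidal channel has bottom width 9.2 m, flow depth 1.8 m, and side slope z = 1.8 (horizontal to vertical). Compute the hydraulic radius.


For a trapezoidal section with side slope z:
A = (b + z*y)*y = (9.2 + 1.8*1.8)*1.8 = 22.392 m^2.
P = b + 2*y*sqrt(1 + z^2) = 9.2 + 2*1.8*sqrt(1 + 1.8^2) = 16.613 m.
R = A/P = 22.392 / 16.613 = 1.3479 m.

1.3479


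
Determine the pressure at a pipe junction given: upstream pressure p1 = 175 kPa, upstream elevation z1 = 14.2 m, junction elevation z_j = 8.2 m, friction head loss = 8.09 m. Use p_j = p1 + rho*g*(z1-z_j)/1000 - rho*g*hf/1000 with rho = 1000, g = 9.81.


Junction pressure: p_j = p1 + rho*g*(z1 - z_j)/1000 - rho*g*hf/1000.
Elevation term = 1000*9.81*(14.2 - 8.2)/1000 = 58.86 kPa.
Friction term = 1000*9.81*8.09/1000 = 79.363 kPa.
p_j = 175 + 58.86 - 79.363 = 154.5 kPa.

154.5


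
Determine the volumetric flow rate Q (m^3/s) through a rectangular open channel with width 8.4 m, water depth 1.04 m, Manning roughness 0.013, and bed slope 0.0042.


For a rectangular channel, the cross-sectional area A = b * y = 8.4 * 1.04 = 8.74 m^2.
The wetted perimeter P = b + 2y = 8.4 + 2*1.04 = 10.48 m.
Hydraulic radius R = A/P = 8.74/10.48 = 0.8336 m.
Velocity V = (1/n)*R^(2/3)*S^(1/2) = (1/0.013)*0.8336^(2/3)*0.0042^(1/2) = 4.4155 m/s.
Discharge Q = A * V = 8.74 * 4.4155 = 38.574 m^3/s.

38.574


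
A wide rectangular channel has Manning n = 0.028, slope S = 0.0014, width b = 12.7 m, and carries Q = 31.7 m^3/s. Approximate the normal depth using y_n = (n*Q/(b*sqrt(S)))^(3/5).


We use the wide-channel approximation y_n = (n*Q/(b*sqrt(S)))^(3/5).
sqrt(S) = sqrt(0.0014) = 0.037417.
Numerator: n*Q = 0.028 * 31.7 = 0.8876.
Denominator: b*sqrt(S) = 12.7 * 0.037417 = 0.475196.
arg = 1.8679.
y_n = 1.8679^(3/5) = 1.4548 m.

1.4548


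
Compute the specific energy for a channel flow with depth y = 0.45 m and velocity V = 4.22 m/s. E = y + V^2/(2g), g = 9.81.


Specific energy E = y + V^2/(2g).
Velocity head = V^2/(2g) = 4.22^2 / (2*9.81) = 17.8084 / 19.62 = 0.9077 m.
E = 0.45 + 0.9077 = 1.3577 m.

1.3577


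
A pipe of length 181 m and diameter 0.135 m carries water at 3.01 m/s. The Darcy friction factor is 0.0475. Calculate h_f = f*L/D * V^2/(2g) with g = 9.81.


Darcy-Weisbach equation: h_f = f * (L/D) * V^2/(2g).
f * L/D = 0.0475 * 181/0.135 = 63.6852.
V^2/(2g) = 3.01^2 / (2*9.81) = 9.0601 / 19.62 = 0.4618 m.
h_f = 63.6852 * 0.4618 = 29.408 m.

29.408


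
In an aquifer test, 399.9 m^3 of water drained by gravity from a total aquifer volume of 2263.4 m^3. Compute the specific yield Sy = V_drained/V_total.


Specific yield Sy = Volume drained / Total volume.
Sy = 399.9 / 2263.4
   = 0.1767.

0.1767


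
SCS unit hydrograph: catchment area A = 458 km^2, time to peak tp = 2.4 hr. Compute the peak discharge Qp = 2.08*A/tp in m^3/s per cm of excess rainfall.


SCS formula: Qp = 2.08 * A / tp.
Qp = 2.08 * 458 / 2.4
   = 952.64 / 2.4
   = 396.93 m^3/s per cm.

396.93


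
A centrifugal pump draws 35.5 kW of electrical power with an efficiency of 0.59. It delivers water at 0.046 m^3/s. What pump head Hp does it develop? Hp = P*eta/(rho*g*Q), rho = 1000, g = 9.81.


Pump head formula: Hp = P * eta / (rho * g * Q).
Numerator: P * eta = 35.5 * 1000 * 0.59 = 20945.0 W.
Denominator: rho * g * Q = 1000 * 9.81 * 0.046 = 451.26.
Hp = 20945.0 / 451.26 = 46.41 m.

46.41


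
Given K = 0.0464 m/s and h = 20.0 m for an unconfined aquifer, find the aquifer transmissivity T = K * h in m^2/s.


Transmissivity is defined as T = K * h.
T = 0.0464 * 20.0
  = 0.928 m^2/s.

0.928


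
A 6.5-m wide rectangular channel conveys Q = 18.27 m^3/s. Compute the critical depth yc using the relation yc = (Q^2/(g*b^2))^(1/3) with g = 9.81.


Using yc = (Q^2 / (g * b^2))^(1/3):
Q^2 = 18.27^2 = 333.79.
g * b^2 = 9.81 * 6.5^2 = 9.81 * 42.25 = 414.47.
Q^2 / (g*b^2) = 333.79 / 414.47 = 0.8053.
yc = 0.8053^(1/3) = 0.9304 m.

0.9304


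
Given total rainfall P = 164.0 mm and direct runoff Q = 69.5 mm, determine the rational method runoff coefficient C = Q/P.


The runoff coefficient C = runoff depth / rainfall depth.
C = 69.5 / 164.0
  = 0.4238.

0.4238


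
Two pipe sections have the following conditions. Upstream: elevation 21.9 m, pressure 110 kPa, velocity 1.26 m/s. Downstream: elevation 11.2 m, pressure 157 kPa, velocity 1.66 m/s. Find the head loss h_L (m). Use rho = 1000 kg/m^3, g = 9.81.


Total head at each section: H = z + p/(rho*g) + V^2/(2g).
H1 = 21.9 + 110*1000/(1000*9.81) + 1.26^2/(2*9.81)
   = 21.9 + 11.213 + 0.0809
   = 33.194 m.
H2 = 11.2 + 157*1000/(1000*9.81) + 1.66^2/(2*9.81)
   = 11.2 + 16.004 + 0.1404
   = 27.345 m.
h_L = H1 - H2 = 33.194 - 27.345 = 5.849 m.

5.849


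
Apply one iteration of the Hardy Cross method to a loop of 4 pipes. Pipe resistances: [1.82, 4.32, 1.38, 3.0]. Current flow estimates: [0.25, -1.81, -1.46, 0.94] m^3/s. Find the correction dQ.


Numerator terms (r*Q*|Q|): 1.82*0.25*|0.25| = 0.1138; 4.32*-1.81*|-1.81| = -14.1528; 1.38*-1.46*|-1.46| = -2.9416; 3.0*0.94*|0.94| = 2.6508.
Sum of numerator = -14.3298.
Denominator terms (r*|Q|): 1.82*|0.25| = 0.455; 4.32*|-1.81| = 7.8192; 1.38*|-1.46| = 2.0148; 3.0*|0.94| = 2.82.
2 * sum of denominator = 2 * 13.109 = 26.218.
dQ = --14.3298 / 26.218 = 0.5466 m^3/s.

0.5466


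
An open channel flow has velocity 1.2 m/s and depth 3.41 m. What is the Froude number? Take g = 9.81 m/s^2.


The Froude number is defined as Fr = V / sqrt(g*y).
g*y = 9.81 * 3.41 = 33.4521.
sqrt(g*y) = sqrt(33.4521) = 5.7838.
Fr = 1.2 / 5.7838 = 0.2075.

0.2075


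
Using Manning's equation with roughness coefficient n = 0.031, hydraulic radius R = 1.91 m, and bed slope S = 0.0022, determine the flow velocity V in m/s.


Manning's equation gives V = (1/n) * R^(2/3) * S^(1/2).
First, compute R^(2/3) = 1.91^(2/3) = 1.5394.
Next, S^(1/2) = 0.0022^(1/2) = 0.046904.
Then 1/n = 1/0.031 = 32.26.
V = 32.26 * 1.5394 * 0.046904 = 2.3292 m/s.

2.3292


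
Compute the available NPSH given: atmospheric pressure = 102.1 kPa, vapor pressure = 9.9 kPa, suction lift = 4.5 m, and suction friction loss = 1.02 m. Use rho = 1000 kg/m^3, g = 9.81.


NPSHa = p_atm/(rho*g) - z_s - hf_s - p_vap/(rho*g).
p_atm/(rho*g) = 102.1*1000 / (1000*9.81) = 10.408 m.
p_vap/(rho*g) = 9.9*1000 / (1000*9.81) = 1.009 m.
NPSHa = 10.408 - 4.5 - 1.02 - 1.009
      = 3.88 m.

3.88


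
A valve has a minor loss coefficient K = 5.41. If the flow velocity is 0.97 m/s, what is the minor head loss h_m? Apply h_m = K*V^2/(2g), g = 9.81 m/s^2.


Minor loss formula: h_m = K * V^2/(2g).
V^2 = 0.97^2 = 0.9409.
V^2/(2g) = 0.9409 / 19.62 = 0.048 m.
h_m = 5.41 * 0.048 = 0.2594 m.

0.2594


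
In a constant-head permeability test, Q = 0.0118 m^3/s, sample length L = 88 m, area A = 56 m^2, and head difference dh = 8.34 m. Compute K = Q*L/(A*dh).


From K = Q*L / (A*dh):
Numerator: Q*L = 0.0118 * 88 = 1.0384.
Denominator: A*dh = 56 * 8.34 = 467.04.
K = 1.0384 / 467.04 = 0.002223 m/s.

0.002223


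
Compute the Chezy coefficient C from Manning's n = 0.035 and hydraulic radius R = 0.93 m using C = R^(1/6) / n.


The Chezy coefficient relates to Manning's n through C = R^(1/6) / n.
R^(1/6) = 0.93^(1/6) = 0.987978.
C = 0.987978 / 0.035 = 28.23 m^(1/2)/s.

28.23


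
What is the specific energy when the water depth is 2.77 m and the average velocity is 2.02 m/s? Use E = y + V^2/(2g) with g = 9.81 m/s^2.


Specific energy E = y + V^2/(2g).
Velocity head = V^2/(2g) = 2.02^2 / (2*9.81) = 4.0804 / 19.62 = 0.208 m.
E = 2.77 + 0.208 = 2.978 m.

2.978


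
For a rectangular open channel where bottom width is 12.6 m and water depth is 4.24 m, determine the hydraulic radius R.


For a rectangular section:
Flow area A = b * y = 12.6 * 4.24 = 53.42 m^2.
Wetted perimeter P = b + 2y = 12.6 + 2*4.24 = 21.08 m.
Hydraulic radius R = A/P = 53.42 / 21.08 = 2.5343 m.

2.5343


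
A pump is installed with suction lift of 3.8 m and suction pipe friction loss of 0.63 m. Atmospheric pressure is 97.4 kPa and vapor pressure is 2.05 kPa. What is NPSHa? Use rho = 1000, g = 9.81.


NPSHa = p_atm/(rho*g) - z_s - hf_s - p_vap/(rho*g).
p_atm/(rho*g) = 97.4*1000 / (1000*9.81) = 9.929 m.
p_vap/(rho*g) = 2.05*1000 / (1000*9.81) = 0.209 m.
NPSHa = 9.929 - 3.8 - 0.63 - 0.209
      = 5.29 m.

5.29


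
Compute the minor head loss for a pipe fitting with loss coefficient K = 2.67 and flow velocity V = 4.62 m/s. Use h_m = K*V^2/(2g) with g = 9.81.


Minor loss formula: h_m = K * V^2/(2g).
V^2 = 4.62^2 = 21.3444.
V^2/(2g) = 21.3444 / 19.62 = 1.0879 m.
h_m = 2.67 * 1.0879 = 2.9047 m.

2.9047


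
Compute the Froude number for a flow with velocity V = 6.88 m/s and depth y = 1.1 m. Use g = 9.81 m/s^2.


The Froude number is defined as Fr = V / sqrt(g*y).
g*y = 9.81 * 1.1 = 10.791.
sqrt(g*y) = sqrt(10.791) = 3.285.
Fr = 6.88 / 3.285 = 2.0944.

2.0944


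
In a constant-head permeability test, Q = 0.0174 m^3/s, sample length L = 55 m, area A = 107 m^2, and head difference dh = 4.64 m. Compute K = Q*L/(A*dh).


From K = Q*L / (A*dh):
Numerator: Q*L = 0.0174 * 55 = 0.957.
Denominator: A*dh = 107 * 4.64 = 496.48.
K = 0.957 / 496.48 = 0.001928 m/s.

0.001928
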